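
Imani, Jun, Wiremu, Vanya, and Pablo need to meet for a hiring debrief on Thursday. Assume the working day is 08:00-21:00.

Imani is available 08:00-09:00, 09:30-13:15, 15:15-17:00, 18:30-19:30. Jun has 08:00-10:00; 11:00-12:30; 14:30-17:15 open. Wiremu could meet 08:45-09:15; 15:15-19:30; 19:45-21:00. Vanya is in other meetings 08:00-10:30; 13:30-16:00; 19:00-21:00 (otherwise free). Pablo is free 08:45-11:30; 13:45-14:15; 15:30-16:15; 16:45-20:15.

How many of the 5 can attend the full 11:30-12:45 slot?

2

Imani free: 08:00-09:00, 09:30-13:15, 15:15-17:00, 18:30-19:30.
Jun free: 08:00-10:00, 11:00-12:30, 14:30-17:15.
Wiremu free: 08:45-09:15, 15:15-19:30, 19:45-21:00.
Vanya free: 10:30-13:30, 16:00-19:00 (invert busy blocks within the working day).
Pablo free: 08:45-11:30, 13:45-14:15, 15:30-16:15, 16:45-20:15.
Imani and Vanya can make the full 11:30-12:45 slot — that's 2.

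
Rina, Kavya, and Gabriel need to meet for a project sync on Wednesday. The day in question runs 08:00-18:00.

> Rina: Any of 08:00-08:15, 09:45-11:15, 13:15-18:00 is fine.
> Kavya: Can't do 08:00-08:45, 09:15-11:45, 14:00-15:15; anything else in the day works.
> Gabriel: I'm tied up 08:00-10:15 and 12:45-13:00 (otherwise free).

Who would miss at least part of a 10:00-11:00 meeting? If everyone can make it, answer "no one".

Rina free: 08:00-08:15, 09:45-11:15, 13:15-18:00.
Kavya free: 08:45-09:15, 11:45-14:00, 15:15-18:00 (invert busy blocks within the working day).
Gabriel free: 10:15-12:45, 13:00-18:00 (invert busy blocks within the working day).
Rina: free for 10:00-11:00. Kavya: not fully free for 10:00-11:00. Gabriel: not fully free for 10:00-11:00.

Gabriel, Kavya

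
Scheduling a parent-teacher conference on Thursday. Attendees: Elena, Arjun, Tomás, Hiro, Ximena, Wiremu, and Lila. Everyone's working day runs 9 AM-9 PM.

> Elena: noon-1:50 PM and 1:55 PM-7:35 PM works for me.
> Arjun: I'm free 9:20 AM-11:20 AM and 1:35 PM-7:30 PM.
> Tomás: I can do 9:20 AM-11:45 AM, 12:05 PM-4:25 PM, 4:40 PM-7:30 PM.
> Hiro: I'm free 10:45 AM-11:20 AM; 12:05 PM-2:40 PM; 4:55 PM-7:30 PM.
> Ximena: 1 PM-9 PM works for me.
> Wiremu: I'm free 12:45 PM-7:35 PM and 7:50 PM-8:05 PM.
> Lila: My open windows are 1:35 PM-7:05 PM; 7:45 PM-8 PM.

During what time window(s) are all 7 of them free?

Elena ∩ Arjun: 13:35-13:50, 13:55-19:30.
Elena ∩ Arjun ∩ Tomás: 13:35-13:50, 13:55-16:25, 16:40-19:30.
Elena ∩ Arjun ∩ Tomás ∩ Hiro: 13:35-13:50, 13:55-14:40, 16:55-19:30.
Elena ∩ Arjun ∩ Tomás ∩ Hiro ∩ Ximena: 13:35-13:50, 13:55-14:40, 16:55-19:30.
Elena ∩ Arjun ∩ Tomás ∩ Hiro ∩ Ximena ∩ Wiremu: 13:35-13:50, 13:55-14:40, 16:55-19:30.
Elena ∩ Arjun ∩ Tomás ∩ Hiro ∩ Ximena ∩ Wiremu ∩ Lila: 13:35-13:50, 13:55-14:40, 16:55-19:05.
So the common availability across everyone is 13:35-13:50, 13:55-14:40, 16:55-19:05.

13:35-13:50, 13:55-14:40, 16:55-19:05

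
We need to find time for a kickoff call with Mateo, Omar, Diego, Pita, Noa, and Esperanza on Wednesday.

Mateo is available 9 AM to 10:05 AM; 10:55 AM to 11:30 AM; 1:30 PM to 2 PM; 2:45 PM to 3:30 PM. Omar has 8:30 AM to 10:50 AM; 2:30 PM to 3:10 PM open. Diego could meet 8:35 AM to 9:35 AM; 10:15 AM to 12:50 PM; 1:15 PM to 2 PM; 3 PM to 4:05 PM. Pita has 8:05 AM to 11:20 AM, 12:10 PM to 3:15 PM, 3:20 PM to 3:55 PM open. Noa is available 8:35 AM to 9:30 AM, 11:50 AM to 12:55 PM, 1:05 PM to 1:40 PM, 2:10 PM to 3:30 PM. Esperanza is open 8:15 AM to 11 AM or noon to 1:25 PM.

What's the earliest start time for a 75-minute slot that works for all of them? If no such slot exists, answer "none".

none

Mateo ∩ Omar: 09:00-10:05, 14:45-15:10.
Mateo ∩ Omar ∩ Diego: 09:00-09:35, 15:00-15:10.
Mateo ∩ Omar ∩ Diego ∩ Pita: 09:00-09:35, 15:00-15:10.
Mateo ∩ Omar ∩ Diego ∩ Pita ∩ Noa: 09:00-09:30, 15:00-15:10.
Mateo ∩ Omar ∩ Diego ∩ Pita ∩ Noa ∩ Esperanza: 09:00-09:30.
No common window is at least 75 minutes long.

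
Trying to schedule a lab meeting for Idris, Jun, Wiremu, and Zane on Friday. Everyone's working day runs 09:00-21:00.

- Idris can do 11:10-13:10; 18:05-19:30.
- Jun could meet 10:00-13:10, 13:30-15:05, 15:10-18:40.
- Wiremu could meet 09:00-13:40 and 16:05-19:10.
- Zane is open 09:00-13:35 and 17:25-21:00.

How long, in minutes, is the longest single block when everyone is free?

Idris ∩ Jun: 11:10-13:10, 18:05-18:40.
Idris ∩ Jun ∩ Wiremu: 11:10-13:10, 18:05-18:40.
Idris ∩ Jun ∩ Wiremu ∩ Zane: 11:10-13:10, 18:05-18:40.
So the common availability across everyone is 11:10-13:10, 18:05-18:40.
The longest is 11:10-13:10 at 120 minutes.

120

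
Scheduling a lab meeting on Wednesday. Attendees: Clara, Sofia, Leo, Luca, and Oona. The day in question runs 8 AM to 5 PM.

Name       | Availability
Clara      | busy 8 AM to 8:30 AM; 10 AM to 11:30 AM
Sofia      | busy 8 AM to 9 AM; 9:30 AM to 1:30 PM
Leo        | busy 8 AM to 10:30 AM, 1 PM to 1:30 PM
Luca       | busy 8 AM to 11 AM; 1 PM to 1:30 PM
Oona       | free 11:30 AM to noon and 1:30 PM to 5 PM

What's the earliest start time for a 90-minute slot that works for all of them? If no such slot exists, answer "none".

Clara free: 08:30-10:00, 11:30-17:00 (invert busy blocks within the working day).
Sofia free: 09:00-09:30, 13:30-17:00 (invert busy blocks within the working day).
Leo free: 10:30-13:00, 13:30-17:00 (invert busy blocks within the working day).
Luca free: 11:00-13:00, 13:30-17:00 (invert busy blocks within the working day).
Oona free: 11:30-12:00, 13:30-17:00.
Clara ∩ Sofia: 09:00-09:30, 13:30-17:00.
Clara ∩ Sofia ∩ Leo: 13:30-17:00.
Clara ∩ Sofia ∩ Leo ∩ Luca: 13:30-17:00.
Clara ∩ Sofia ∩ Leo ∩ Luca ∩ Oona: 13:30-17:00.
So the common availability across everyone is 13:30-17:00.
The first common window of at least 90 minutes is 13:30-17:00, so the earliest start is 13:30.

13:30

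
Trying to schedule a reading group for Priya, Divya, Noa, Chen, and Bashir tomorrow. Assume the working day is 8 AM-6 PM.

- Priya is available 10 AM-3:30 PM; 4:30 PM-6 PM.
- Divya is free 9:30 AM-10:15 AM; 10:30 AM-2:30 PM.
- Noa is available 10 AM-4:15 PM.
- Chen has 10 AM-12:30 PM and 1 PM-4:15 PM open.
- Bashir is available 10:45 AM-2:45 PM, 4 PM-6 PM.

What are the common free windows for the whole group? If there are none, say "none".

10:45-12:30, 13:00-14:30

Priya ∩ Divya: 10:00-10:15, 10:30-14:30.
Priya ∩ Divya ∩ Noa: 10:00-10:15, 10:30-14:30.
Priya ∩ Divya ∩ Noa ∩ Chen: 10:00-10:15, 10:30-12:30, 13:00-14:30.
Priya ∩ Divya ∩ Noa ∩ Chen ∩ Bashir: 10:45-12:30, 13:00-14:30.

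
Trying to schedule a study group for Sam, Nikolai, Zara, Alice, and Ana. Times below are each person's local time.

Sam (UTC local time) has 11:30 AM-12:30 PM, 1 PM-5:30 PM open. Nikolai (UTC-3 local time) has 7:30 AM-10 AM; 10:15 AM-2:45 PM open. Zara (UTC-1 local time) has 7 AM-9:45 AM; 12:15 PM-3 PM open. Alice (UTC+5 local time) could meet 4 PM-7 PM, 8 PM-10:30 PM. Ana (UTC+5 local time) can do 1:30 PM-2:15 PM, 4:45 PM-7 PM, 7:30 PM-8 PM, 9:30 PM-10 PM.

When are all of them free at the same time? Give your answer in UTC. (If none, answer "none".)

13:15-14:00

Sam in UTC: 11:30-12:30, 13:00-17:30.
Nikolai in UTC: 10:30-13:00, 13:15-17:45 (add 3h to convert from UTC-3).
Zara in UTC: 08:00-10:45, 13:15-16:00 (add 1h to convert from UTC-1).
Alice in UTC: 11:00-14:00, 15:00-17:30 (subtract 5h to convert from UTC+5).
Ana in UTC: 08:30-09:15, 11:45-14:00, 14:30-15:00, 16:30-17:00 (subtract 5h to convert from UTC+5).
Sam ∩ Nikolai: 11:30-12:30, 13:15-17:30.
Sam ∩ Nikolai ∩ Zara: 13:15-16:00.
Sam ∩ Nikolai ∩ Zara ∩ Alice: 13:15-14:00, 15:00-16:00.
Sam ∩ Nikolai ∩ Zara ∩ Alice ∩ Ana: 13:15-14:00.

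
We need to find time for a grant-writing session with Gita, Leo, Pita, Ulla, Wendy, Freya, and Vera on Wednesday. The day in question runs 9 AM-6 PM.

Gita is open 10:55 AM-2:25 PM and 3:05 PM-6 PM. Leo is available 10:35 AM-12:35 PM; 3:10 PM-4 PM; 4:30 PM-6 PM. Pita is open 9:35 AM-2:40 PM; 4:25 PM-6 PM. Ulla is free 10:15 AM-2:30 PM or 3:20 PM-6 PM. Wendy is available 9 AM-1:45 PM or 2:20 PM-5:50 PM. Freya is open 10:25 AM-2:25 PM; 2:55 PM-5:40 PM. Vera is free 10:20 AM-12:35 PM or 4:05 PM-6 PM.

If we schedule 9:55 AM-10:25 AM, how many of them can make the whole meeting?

2

Pita and Wendy can make the full 09:55-10:25 slot — that's 2.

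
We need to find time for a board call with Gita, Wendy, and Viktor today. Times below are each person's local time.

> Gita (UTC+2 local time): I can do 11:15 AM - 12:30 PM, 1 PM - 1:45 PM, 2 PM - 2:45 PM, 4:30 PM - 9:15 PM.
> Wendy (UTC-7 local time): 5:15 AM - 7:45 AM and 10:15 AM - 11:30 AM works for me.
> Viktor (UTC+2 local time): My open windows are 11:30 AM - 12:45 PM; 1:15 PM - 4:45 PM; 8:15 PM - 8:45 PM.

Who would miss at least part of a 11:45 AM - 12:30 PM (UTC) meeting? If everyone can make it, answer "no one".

Gita in UTC: 09:15-10:30, 11:00-11:45, 12:00-12:45, 14:30-19:15 (subtract 2h to convert from UTC+2).
Wendy in UTC: 12:15-14:45, 17:15-18:30 (add 7h to convert from UTC-7).
Viktor in UTC: 09:30-10:45, 11:15-14:45, 18:15-18:45 (subtract 2h to convert from UTC+2).
Gita: not fully free for 11:45-12:30. Wendy: not fully free for 11:45-12:30. Viktor: free for 11:45-12:30.

Gita, Wendy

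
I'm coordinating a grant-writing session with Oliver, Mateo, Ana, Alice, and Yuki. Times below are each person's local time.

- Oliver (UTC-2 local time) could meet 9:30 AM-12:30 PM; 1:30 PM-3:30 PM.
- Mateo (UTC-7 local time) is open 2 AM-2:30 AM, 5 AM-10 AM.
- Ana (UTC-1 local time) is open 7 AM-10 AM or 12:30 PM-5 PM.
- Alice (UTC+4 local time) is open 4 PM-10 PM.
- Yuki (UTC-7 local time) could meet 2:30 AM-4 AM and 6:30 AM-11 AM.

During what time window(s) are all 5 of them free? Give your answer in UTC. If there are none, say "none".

13:30-14:30, 15:30-17:00

Oliver in UTC: 11:30-14:30, 15:30-17:30 (add 2h to convert from UTC-2).
Mateo in UTC: 09:00-09:30, 12:00-17:00 (add 7h to convert from UTC-7).
Ana in UTC: 08:00-11:00, 13:30-18:00 (add 1h to convert from UTC-1).
Alice in UTC: 12:00-18:00 (subtract 4h to convert from UTC+4).
Yuki in UTC: 09:30-11:00, 13:30-18:00 (add 7h to convert from UTC-7).
Oliver ∩ Mateo: 12:00-14:30, 15:30-17:00.
Oliver ∩ Mateo ∩ Ana: 13:30-14:30, 15:30-17:00.
Oliver ∩ Mateo ∩ Ana ∩ Alice: 13:30-14:30, 15:30-17:00.
Oliver ∩ Mateo ∩ Ana ∩ Alice ∩ Yuki: 13:30-14:30, 15:30-17:00.
So the common availability across everyone is 13:30-14:30, 15:30-17:00.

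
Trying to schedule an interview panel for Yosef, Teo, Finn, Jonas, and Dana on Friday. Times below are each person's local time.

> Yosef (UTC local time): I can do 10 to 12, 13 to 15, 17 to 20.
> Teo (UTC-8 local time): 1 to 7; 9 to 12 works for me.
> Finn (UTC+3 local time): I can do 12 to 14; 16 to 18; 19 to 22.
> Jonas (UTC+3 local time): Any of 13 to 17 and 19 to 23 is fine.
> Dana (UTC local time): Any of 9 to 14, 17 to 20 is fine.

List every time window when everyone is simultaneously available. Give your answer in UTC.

Yosef in UTC: 10:00-12:00, 13:00-15:00, 17:00-20:00.
Teo in UTC: 09:00-15:00, 17:00-20:00 (add 8h to convert from UTC-8).
Finn in UTC: 09:00-11:00, 13:00-15:00, 16:00-19:00 (subtract 3h to convert from UTC+3).
Jonas in UTC: 10:00-14:00, 16:00-20:00 (subtract 3h to convert from UTC+3).
Dana in UTC: 09:00-14:00, 17:00-20:00.
Yosef ∩ Teo: 10:00-12:00, 13:00-15:00, 17:00-20:00.
Yosef ∩ Teo ∩ Finn: 10:00-11:00, 13:00-15:00, 17:00-19:00.
Yosef ∩ Teo ∩ Finn ∩ Jonas: 10:00-11:00, 13:00-14:00, 17:00-19:00.
Yosef ∩ Teo ∩ Finn ∩ Jonas ∩ Dana: 10:00-11:00, 13:00-14:00, 17:00-19:00.

10:00-11:00, 13:00-14:00, 17:00-19:00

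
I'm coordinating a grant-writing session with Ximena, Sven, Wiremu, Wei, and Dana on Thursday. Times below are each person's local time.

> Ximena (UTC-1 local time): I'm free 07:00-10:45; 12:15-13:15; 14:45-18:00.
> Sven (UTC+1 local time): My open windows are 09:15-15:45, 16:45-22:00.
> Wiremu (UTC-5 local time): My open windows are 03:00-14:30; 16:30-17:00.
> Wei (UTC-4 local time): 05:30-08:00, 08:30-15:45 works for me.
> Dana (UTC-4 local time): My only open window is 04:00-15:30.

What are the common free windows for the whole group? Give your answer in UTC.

Ximena in UTC: 08:00-11:45, 13:15-14:15, 15:45-19:00 (add 1h to convert from UTC-1).
Sven in UTC: 08:15-14:45, 15:45-21:00 (subtract 1h to convert from UTC+1).
Wiremu in UTC: 08:00-19:30, 21:30-22:00 (add 5h to convert from UTC-5).
Wei in UTC: 09:30-12:00, 12:30-19:45 (add 4h to convert from UTC-4).
Dana in UTC: 08:00-19:30 (add 4h to convert from UTC-4).
Ximena ∩ Sven: 08:15-11:45, 13:15-14:15, 15:45-19:00.
Ximena ∩ Sven ∩ Wiremu: 08:15-11:45, 13:15-14:15, 15:45-19:00.
Ximena ∩ Sven ∩ Wiremu ∩ Wei: 09:30-11:45, 13:15-14:15, 15:45-19:00.
Ximena ∩ Sven ∩ Wiremu ∩ Wei ∩ Dana: 09:30-11:45, 13:15-14:15, 15:45-19:00.
So the common availability across everyone is 09:30-11:45, 13:15-14:15, 15:45-19:00.

09:30-11:45, 13:15-14:15, 15:45-19:00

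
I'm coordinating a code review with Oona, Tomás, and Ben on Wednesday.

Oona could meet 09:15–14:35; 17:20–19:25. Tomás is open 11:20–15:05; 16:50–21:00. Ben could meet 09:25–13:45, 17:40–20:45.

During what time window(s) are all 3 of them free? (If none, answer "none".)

11:20-13:45, 17:40-19:25

Oona ∩ Tomás: 11:20-14:35, 17:20-19:25.
Oona ∩ Tomás ∩ Ben: 11:20-13:45, 17:40-19:25.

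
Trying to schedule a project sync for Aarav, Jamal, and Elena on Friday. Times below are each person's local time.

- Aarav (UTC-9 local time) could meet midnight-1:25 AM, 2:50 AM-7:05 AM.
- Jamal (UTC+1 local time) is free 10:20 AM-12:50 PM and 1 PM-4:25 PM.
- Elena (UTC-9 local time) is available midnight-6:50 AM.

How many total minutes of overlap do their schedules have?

Aarav in UTC: 09:00-10:25, 11:50-16:05 (add 9h to convert from UTC-9).
Jamal in UTC: 09:20-11:50, 12:00-15:25 (subtract 1h to convert from UTC+1).
Elena in UTC: 09:00-15:50 (add 9h to convert from UTC-9).
Aarav ∩ Jamal: 09:20-10:25, 12:00-15:25.
Aarav ∩ Jamal ∩ Elena: 09:20-10:25, 12:00-15:25.
Those are the intersection windows.
Summing the common windows: 65 + 205 = 270 minutes.

270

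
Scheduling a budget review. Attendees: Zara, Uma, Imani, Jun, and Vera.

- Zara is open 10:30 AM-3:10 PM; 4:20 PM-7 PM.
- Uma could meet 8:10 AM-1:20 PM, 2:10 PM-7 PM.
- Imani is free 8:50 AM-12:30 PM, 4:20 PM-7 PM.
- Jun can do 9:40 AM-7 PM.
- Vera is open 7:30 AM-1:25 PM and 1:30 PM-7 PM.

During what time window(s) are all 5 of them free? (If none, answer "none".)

Zara ∩ Uma: 10:30-13:20, 14:10-15:10, 16:20-19:00.
Zara ∩ Uma ∩ Imani: 10:30-12:30, 16:20-19:00.
Zara ∩ Uma ∩ Imani ∩ Jun: 10:30-12:30, 16:20-19:00.
Zara ∩ Uma ∩ Imani ∩ Jun ∩ Vera: 10:30-12:30, 16:20-19:00.

10:30-12:30, 16:20-19:00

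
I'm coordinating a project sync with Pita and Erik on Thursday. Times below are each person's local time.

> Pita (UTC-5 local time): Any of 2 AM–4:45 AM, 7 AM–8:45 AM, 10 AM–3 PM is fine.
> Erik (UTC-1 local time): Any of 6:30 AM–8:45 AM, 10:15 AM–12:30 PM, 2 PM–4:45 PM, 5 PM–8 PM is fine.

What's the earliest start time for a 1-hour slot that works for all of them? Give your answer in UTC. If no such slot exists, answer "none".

Pita in UTC: 07:00-09:45, 12:00-13:45, 15:00-20:00 (add 5h to convert from UTC-5).
Erik in UTC: 07:30-09:45, 11:15-13:30, 15:00-17:45, 18:00-21:00 (add 1h to convert from UTC-1).
Pita ∩ Erik: 07:30-09:45, 12:00-13:30, 15:00-17:45, 18:00-20:00.
The first common window of at least 60 minutes is 07:30-09:45, so the earliest start is 07:30.

07:30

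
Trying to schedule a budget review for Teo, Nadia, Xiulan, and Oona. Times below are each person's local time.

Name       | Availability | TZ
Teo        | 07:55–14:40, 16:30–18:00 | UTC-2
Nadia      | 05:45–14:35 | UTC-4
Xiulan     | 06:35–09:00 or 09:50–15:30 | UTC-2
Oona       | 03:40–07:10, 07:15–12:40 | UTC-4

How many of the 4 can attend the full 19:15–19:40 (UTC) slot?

1

Teo in UTC: 09:55-16:40, 18:30-20:00 (add 2h to convert from UTC-2).
Nadia in UTC: 09:45-18:35 (add 4h to convert from UTC-4).
Xiulan in UTC: 08:35-11:00, 11:50-17:30 (add 2h to convert from UTC-2).
Oona in UTC: 07:40-11:10, 11:15-16:40 (add 4h to convert from UTC-4).
Teo can make the full 19:15-19:40 slot — that's 1.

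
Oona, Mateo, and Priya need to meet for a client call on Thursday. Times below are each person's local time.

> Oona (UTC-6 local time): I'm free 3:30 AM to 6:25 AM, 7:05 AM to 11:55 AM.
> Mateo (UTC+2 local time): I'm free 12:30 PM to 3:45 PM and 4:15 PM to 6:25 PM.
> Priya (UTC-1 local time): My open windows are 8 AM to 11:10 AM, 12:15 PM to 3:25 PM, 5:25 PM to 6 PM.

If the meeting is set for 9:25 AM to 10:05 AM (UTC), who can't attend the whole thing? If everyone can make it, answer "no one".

Mateo, Oona

Oona in UTC: 09:30-12:25, 13:05-17:55 (add 6h to convert from UTC-6).
Mateo in UTC: 10:30-13:45, 14:15-16:25 (subtract 2h to convert from UTC+2).
Priya in UTC: 09:00-12:10, 13:15-16:25, 18:25-19:00 (add 1h to convert from UTC-1).
Oona: not fully free for 09:25-10:05. Mateo: not fully free for 09:25-10:05. Priya: free for 09:25-10:05.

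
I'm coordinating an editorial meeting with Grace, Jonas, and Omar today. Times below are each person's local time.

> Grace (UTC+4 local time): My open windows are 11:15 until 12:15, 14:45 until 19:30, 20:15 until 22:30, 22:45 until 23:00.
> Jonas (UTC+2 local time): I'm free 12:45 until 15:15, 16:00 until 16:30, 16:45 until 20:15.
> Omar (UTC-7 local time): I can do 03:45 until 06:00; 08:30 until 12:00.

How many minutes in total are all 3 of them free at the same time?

255

Grace in UTC: 07:15-08:15, 10:45-15:30, 16:15-18:30, 18:45-19:00 (subtract 4h to convert from UTC+4).
Jonas in UTC: 10:45-13:15, 14:00-14:30, 14:45-18:15 (subtract 2h to convert from UTC+2).
Omar in UTC: 10:45-13:00, 15:30-19:00 (add 7h to convert from UTC-7).
Grace ∩ Jonas: 10:45-13:15, 14:00-14:30, 14:45-15:30, 16:15-18:15.
Grace ∩ Jonas ∩ Omar: 10:45-13:00, 16:15-18:15.
Summing the common windows: 135 + 120 = 255 minutes.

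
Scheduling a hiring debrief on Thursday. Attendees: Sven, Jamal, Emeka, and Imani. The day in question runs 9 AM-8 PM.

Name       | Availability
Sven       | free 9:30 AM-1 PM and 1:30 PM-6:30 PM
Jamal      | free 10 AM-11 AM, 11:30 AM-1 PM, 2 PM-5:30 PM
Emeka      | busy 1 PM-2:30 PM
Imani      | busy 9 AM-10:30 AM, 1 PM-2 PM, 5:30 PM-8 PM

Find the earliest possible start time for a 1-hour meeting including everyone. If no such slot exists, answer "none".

11:30

Sven free: 09:30-13:00, 13:30-18:30.
Jamal free: 10:00-11:00, 11:30-13:00, 14:00-17:30.
Emeka free: 09:00-13:00, 14:30-20:00 (invert busy blocks within the working day).
Imani free: 10:30-13:00, 14:00-17:30 (invert busy blocks within the working day).
Sven ∩ Jamal: 10:00-11:00, 11:30-13:00, 14:00-17:30.
Sven ∩ Jamal ∩ Emeka: 10:00-11:00, 11:30-13:00, 14:30-17:30.
Sven ∩ Jamal ∩ Emeka ∩ Imani: 10:30-11:00, 11:30-13:00, 14:30-17:30.
The first common window of at least 60 minutes is 11:30-13:00, so the earliest start is 11:30.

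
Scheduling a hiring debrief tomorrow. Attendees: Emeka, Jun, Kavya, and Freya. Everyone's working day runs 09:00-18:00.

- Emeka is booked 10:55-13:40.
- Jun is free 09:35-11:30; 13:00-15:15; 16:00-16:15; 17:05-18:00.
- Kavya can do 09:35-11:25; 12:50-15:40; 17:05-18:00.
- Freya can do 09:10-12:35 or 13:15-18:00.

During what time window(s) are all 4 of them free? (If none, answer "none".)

09:35-10:55, 13:40-15:15, 17:05-18:00

Emeka free: 09:00-10:55, 13:40-18:00 (invert busy blocks within the working day).
Jun free: 09:35-11:30, 13:00-15:15, 16:00-16:15, 17:05-18:00.
Kavya free: 09:35-11:25, 12:50-15:40, 17:05-18:00.
Freya free: 09:10-12:35, 13:15-18:00.
Emeka ∩ Jun: 09:35-10:55, 13:40-15:15, 16:00-16:15, 17:05-18:00.
Emeka ∩ Jun ∩ Kavya: 09:35-10:55, 13:40-15:15, 17:05-18:00.
Emeka ∩ Jun ∩ Kavya ∩ Freya: 09:35-10:55, 13:40-15:15, 17:05-18:00.
So the common availability across everyone is 09:35-10:55, 13:40-15:15, 17:05-18:00.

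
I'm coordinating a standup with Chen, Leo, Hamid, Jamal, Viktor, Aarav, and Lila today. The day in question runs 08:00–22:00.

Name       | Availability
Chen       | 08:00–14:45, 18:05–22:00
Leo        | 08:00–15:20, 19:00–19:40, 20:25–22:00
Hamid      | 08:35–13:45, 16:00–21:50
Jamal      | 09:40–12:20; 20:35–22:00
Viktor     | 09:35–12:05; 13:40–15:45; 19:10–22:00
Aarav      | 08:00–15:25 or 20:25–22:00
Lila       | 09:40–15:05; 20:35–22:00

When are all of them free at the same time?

Chen ∩ Leo: 08:00-14:45, 19:00-19:40, 20:25-22:00.
Chen ∩ Leo ∩ Hamid: 08:35-13:45, 19:00-19:40, 20:25-21:50.
Chen ∩ Leo ∩ Hamid ∩ Jamal: 09:40-12:20, 20:35-21:50.
Chen ∩ Leo ∩ Hamid ∩ Jamal ∩ Viktor: 09:40-12:05, 20:35-21:50.
Chen ∩ Leo ∩ Hamid ∩ Jamal ∩ Viktor ∩ Aarav: 09:40-12:05, 20:35-21:50.
Chen ∩ Leo ∩ Hamid ∩ Jamal ∩ Viktor ∩ Aarav ∩ Lila: 09:40-12:05, 20:35-21:50.

09:40-12:05, 20:35-21:50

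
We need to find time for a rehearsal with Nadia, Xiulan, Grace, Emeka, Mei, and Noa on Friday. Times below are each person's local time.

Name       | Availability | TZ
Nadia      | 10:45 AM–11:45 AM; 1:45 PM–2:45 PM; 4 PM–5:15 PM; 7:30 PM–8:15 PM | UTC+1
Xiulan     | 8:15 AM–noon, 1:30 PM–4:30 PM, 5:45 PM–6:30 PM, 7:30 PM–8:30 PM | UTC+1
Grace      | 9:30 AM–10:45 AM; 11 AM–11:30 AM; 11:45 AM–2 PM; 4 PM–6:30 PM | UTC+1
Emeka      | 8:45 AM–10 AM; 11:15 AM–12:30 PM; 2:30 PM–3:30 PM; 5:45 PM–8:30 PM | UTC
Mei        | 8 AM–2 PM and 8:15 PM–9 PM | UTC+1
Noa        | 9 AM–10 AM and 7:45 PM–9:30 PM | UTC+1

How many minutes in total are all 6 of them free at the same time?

Nadia in UTC: 09:45-10:45, 12:45-13:45, 15:00-16:15, 18:30-19:15 (subtract 1h to convert from UTC+1).
Xiulan in UTC: 07:15-11:00, 12:30-15:30, 16:45-17:30, 18:30-19:30 (subtract 1h to convert from UTC+1).
Grace in UTC: 08:30-09:45, 10:00-10:30, 10:45-13:00, 15:00-17:30 (subtract 1h to convert from UTC+1).
Emeka in UTC: 08:45-10:00, 11:15-12:30, 14:30-15:30, 17:45-20:30.
Mei in UTC: 07:00-13:00, 19:15-20:00 (subtract 1h to convert from UTC+1).
Noa in UTC: 08:00-09:00, 18:45-20:30 (subtract 1h to convert from UTC+1).
Nadia ∩ Xiulan: 09:45-10:45, 12:45-13:45, 15:00-15:30, 18:30-19:15.
Nadia ∩ Xiulan ∩ Grace: 10:00-10:30, 12:45-13:00, 15:00-15:30.
Nadia ∩ Xiulan ∩ Grace ∩ Emeka: 15:00-15:30.
Nadia ∩ Xiulan ∩ Grace ∩ Emeka ∩ Mei: ∅.
Nadia ∩ Xiulan ∩ Grace ∩ Emeka ∩ Mei ∩ Noa: ∅.
There is no time when everyone is free.
There is no common window, so the total is 0 minutes.

0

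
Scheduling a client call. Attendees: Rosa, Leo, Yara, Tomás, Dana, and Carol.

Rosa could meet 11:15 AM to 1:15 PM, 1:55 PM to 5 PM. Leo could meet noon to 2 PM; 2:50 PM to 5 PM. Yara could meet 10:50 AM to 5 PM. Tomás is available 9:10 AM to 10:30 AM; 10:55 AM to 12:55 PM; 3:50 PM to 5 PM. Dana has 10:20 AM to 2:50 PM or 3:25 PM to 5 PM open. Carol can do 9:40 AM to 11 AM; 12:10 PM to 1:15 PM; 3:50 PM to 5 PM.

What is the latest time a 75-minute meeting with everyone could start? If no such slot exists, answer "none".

Rosa ∩ Leo: 12:00-13:15, 13:55-14:00, 14:50-17:00.
Rosa ∩ Leo ∩ Yara: 12:00-13:15, 13:55-14:00, 14:50-17:00.
Rosa ∩ Leo ∩ Yara ∩ Tomás: 12:00-12:55, 15:50-17:00.
Rosa ∩ Leo ∩ Yara ∩ Tomás ∩ Dana: 12:00-12:55, 15:50-17:00.
Rosa ∩ Leo ∩ Yara ∩ Tomás ∩ Dana ∩ Carol: 12:10-12:55, 15:50-17:00.
So the common availability across everyone is 12:10-12:55, 15:50-17:00.
No common window is at least 75 minutes long.

none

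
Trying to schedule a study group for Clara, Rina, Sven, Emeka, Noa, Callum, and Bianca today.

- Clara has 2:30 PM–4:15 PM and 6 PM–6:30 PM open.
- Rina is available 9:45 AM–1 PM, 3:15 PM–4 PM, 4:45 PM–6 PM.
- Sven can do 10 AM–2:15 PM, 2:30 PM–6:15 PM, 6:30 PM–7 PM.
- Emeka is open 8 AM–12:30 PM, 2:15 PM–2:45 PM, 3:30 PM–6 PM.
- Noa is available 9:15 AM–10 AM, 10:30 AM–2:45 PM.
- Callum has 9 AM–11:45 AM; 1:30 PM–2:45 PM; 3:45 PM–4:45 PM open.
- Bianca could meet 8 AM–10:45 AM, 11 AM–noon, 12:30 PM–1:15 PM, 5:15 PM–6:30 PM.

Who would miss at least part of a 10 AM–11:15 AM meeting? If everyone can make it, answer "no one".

Bianca, Clara, Noa

Clara: not fully free for 10:00-11:15. Rina: free for 10:00-11:15. Sven: free for 10:00-11:15. Emeka: free for 10:00-11:15. Noa: not fully free for 10:00-11:15. Callum: free for 10:00-11:15. Bianca: not fully free for 10:00-11:15.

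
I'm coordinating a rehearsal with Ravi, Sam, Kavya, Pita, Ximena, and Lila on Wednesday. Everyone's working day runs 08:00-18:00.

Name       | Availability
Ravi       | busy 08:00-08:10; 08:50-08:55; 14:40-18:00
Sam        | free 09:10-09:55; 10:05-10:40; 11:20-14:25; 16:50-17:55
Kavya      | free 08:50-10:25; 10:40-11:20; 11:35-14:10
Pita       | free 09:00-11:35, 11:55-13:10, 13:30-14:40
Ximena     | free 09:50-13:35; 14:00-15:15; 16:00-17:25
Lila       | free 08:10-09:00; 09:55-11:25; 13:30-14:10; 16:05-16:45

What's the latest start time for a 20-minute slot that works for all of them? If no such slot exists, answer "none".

Ravi free: 08:10-08:50, 08:55-14:40 (invert busy blocks within the working day).
Sam free: 09:10-09:55, 10:05-10:40, 11:20-14:25, 16:50-17:55.
Kavya free: 08:50-10:25, 10:40-11:20, 11:35-14:10.
Pita free: 09:00-11:35, 11:55-13:10, 13:30-14:40.
Ximena free: 09:50-13:35, 14:00-15:15, 16:00-17:25.
Lila free: 08:10-09:00, 09:55-11:25, 13:30-14:10, 16:05-16:45.
Ravi ∩ Sam: 09:10-09:55, 10:05-10:40, 11:20-14:25.
Ravi ∩ Sam ∩ Kavya: 09:10-09:55, 10:05-10:25, 11:35-14:10.
Ravi ∩ Sam ∩ Kavya ∩ Pita: 09:10-09:55, 10:05-10:25, 11:55-13:10, 13:30-14:10.
Ravi ∩ Sam ∩ Kavya ∩ Pita ∩ Ximena: 09:50-09:55, 10:05-10:25, 11:55-13:10, 13:30-13:35, 14:00-14:10.
Ravi ∩ Sam ∩ Kavya ∩ Pita ∩ Ximena ∩ Lila: 10:05-10:25, 13:30-13:35, 14:00-14:10.
The last common window of at least 20 minutes is 10:05-10:25; a 20-minute meeting can start as late as 10:05 and still end by 10:25.

10:05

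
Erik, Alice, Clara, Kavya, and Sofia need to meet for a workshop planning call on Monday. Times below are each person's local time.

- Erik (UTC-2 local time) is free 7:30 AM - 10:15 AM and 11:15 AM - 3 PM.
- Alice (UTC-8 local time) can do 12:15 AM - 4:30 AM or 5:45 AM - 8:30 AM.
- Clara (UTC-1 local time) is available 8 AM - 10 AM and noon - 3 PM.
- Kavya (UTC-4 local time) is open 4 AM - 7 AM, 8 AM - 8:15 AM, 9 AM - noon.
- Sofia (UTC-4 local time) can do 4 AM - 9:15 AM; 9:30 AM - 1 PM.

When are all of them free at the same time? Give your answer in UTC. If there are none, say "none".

09:30-11:00, 13:45-16:00

Erik in UTC: 09:30-12:15, 13:15-17:00 (add 2h to convert from UTC-2).
Alice in UTC: 08:15-12:30, 13:45-16:30 (add 8h to convert from UTC-8).
Clara in UTC: 09:00-11:00, 13:00-16:00 (add 1h to convert from UTC-1).
Kavya in UTC: 08:00-11:00, 12:00-12:15, 13:00-16:00 (add 4h to convert from UTC-4).
Sofia in UTC: 08:00-13:15, 13:30-17:00 (add 4h to convert from UTC-4).
Erik ∩ Alice: 09:30-12:15, 13:45-16:30.
Erik ∩ Alice ∩ Clara: 09:30-11:00, 13:45-16:00.
Erik ∩ Alice ∩ Clara ∩ Kavya: 09:30-11:00, 13:45-16:00.
Erik ∩ Alice ∩ Clara ∩ Kavya ∩ Sofia: 09:30-11:00, 13:45-16:00.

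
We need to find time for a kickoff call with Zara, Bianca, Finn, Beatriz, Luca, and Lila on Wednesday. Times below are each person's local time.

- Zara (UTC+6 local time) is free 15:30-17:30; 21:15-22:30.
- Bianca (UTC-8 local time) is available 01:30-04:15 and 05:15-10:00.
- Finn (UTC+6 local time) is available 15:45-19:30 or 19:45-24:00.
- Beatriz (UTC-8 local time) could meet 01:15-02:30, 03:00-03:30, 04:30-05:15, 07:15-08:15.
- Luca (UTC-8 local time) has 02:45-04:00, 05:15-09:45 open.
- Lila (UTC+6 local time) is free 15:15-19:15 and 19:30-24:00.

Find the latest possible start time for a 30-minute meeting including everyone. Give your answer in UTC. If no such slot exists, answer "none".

15:45

Zara in UTC: 09:30-11:30, 15:15-16:30 (subtract 6h to convert from UTC+6).
Bianca in UTC: 09:30-12:15, 13:15-18:00 (add 8h to convert from UTC-8).
Finn in UTC: 09:45-13:30, 13:45-18:00 (subtract 6h to convert from UTC+6).
Beatriz in UTC: 09:15-10:30, 11:00-11:30, 12:30-13:15, 15:15-16:15 (add 8h to convert from UTC-8).
Luca in UTC: 10:45-12:00, 13:15-17:45 (add 8h to convert from UTC-8).
Lila in UTC: 09:15-13:15, 13:30-18:00 (subtract 6h to convert from UTC+6).
Zara ∩ Bianca: 09:30-11:30, 15:15-16:30.
Zara ∩ Bianca ∩ Finn: 09:45-11:30, 15:15-16:30.
Zara ∩ Bianca ∩ Finn ∩ Beatriz: 09:45-10:30, 11:00-11:30, 15:15-16:15.
Zara ∩ Bianca ∩ Finn ∩ Beatriz ∩ Luca: 11:00-11:30, 15:15-16:15.
Zara ∩ Bianca ∩ Finn ∩ Beatriz ∩ Luca ∩ Lila: 11:00-11:30, 15:15-16:15.
Those are the intersection windows.
The last common window of at least 30 minutes is 15:15-16:15; a 30-minute meeting can start as late as 15:45 and still end by 16:15.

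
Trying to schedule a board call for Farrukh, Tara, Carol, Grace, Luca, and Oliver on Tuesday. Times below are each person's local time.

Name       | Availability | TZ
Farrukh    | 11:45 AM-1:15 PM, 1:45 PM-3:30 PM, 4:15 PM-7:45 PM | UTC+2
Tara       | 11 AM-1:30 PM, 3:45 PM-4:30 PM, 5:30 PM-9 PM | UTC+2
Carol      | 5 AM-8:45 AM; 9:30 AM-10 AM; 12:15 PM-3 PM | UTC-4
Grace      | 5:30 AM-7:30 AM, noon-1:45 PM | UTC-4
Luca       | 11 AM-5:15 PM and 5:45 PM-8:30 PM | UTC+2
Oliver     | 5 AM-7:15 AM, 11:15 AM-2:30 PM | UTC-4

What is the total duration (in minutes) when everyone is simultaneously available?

Farrukh in UTC: 09:45-11:15, 11:45-13:30, 14:15-17:45 (subtract 2h to convert from UTC+2).
Tara in UTC: 09:00-11:30, 13:45-14:30, 15:30-19:00 (subtract 2h to convert from UTC+2).
Carol in UTC: 09:00-12:45, 13:30-14:00, 16:15-19:00 (add 4h to convert from UTC-4).
Grace in UTC: 09:30-11:30, 16:00-17:45 (add 4h to convert from UTC-4).
Luca in UTC: 09:00-15:15, 15:45-18:30 (subtract 2h to convert from UTC+2).
Oliver in UTC: 09:00-11:15, 15:15-18:30 (add 4h to convert from UTC-4).
Farrukh ∩ Tara: 09:45-11:15, 14:15-14:30, 15:30-17:45.
Farrukh ∩ Tara ∩ Carol: 09:45-11:15, 16:15-17:45.
Farrukh ∩ Tara ∩ Carol ∩ Grace: 09:45-11:15, 16:15-17:45.
Farrukh ∩ Tara ∩ Carol ∩ Grace ∩ Luca: 09:45-11:15, 16:15-17:45.
Farrukh ∩ Tara ∩ Carol ∩ Grace ∩ Luca ∩ Oliver: 09:45-11:15, 16:15-17:45.
Summing the common windows: 90 + 90 = 180 minutes.

180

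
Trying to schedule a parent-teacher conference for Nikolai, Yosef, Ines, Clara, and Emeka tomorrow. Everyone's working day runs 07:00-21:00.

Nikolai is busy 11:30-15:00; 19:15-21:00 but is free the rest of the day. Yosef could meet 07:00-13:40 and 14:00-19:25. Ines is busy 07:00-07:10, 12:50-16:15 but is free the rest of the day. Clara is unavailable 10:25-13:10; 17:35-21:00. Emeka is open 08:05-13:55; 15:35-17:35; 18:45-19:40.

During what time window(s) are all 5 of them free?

Nikolai free: 07:00-11:30, 15:00-19:15 (invert busy blocks within the working day).
Yosef free: 07:00-13:40, 14:00-19:25.
Ines free: 07:10-12:50, 16:15-21:00 (invert busy blocks within the working day).
Clara free: 07:00-10:25, 13:10-17:35 (invert busy blocks within the working day).
Emeka free: 08:05-13:55, 15:35-17:35, 18:45-19:40.
Nikolai ∩ Yosef: 07:00-11:30, 15:00-19:15.
Nikolai ∩ Yosef ∩ Ines: 07:10-11:30, 16:15-19:15.
Nikolai ∩ Yosef ∩ Ines ∩ Clara: 07:10-10:25, 16:15-17:35.
Nikolai ∩ Yosef ∩ Ines ∩ Clara ∩ Emeka: 08:05-10:25, 16:15-17:35.
Those are the intersection windows.

08:05-10:25, 16:15-17:35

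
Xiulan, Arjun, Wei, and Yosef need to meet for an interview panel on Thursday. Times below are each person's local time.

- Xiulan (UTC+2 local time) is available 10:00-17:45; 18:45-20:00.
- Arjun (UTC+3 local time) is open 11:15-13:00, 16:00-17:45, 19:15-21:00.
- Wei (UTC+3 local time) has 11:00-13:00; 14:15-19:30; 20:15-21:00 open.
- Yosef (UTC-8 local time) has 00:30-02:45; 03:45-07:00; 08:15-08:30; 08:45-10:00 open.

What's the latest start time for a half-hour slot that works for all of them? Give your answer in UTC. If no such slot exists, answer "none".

Xiulan in UTC: 08:00-15:45, 16:45-18:00 (subtract 2h to convert from UTC+2).
Arjun in UTC: 08:15-10:00, 13:00-14:45, 16:15-18:00 (subtract 3h to convert from UTC+3).
Wei in UTC: 08:00-10:00, 11:15-16:30, 17:15-18:00 (subtract 3h to convert from UTC+3).
Yosef in UTC: 08:30-10:45, 11:45-15:00, 16:15-16:30, 16:45-18:00 (add 8h to convert from UTC-8).
Xiulan ∩ Arjun: 08:15-10:00, 13:00-14:45, 16:45-18:00.
Xiulan ∩ Arjun ∩ Wei: 08:15-10:00, 13:00-14:45, 17:15-18:00.
Xiulan ∩ Arjun ∩ Wei ∩ Yosef: 08:30-10:00, 13:00-14:45, 17:15-18:00.
Those are the intersection windows.
The last common window of at least 30 minutes is 17:15-18:00; a 30-minute meeting can start as late as 17:30 and still end by 18:00.

17:30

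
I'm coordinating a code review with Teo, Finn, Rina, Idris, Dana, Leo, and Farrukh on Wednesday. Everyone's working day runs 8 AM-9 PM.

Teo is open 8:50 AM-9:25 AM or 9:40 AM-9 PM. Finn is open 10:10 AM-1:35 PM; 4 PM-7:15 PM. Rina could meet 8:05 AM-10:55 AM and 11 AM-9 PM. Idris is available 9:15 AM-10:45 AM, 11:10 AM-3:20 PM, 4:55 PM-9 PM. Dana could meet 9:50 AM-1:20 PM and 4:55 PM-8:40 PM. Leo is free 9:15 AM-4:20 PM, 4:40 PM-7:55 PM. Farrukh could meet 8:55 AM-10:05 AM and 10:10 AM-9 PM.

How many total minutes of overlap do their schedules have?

305

Teo ∩ Finn: 10:10-13:35, 16:00-19:15.
Teo ∩ Finn ∩ Rina: 10:10-10:55, 11:00-13:35, 16:00-19:15.
Teo ∩ Finn ∩ Rina ∩ Idris: 10:10-10:45, 11:10-13:35, 16:55-19:15.
Teo ∩ Finn ∩ Rina ∩ Idris ∩ Dana: 10:10-10:45, 11:10-13:20, 16:55-19:15.
Teo ∩ Finn ∩ Rina ∩ Idris ∩ Dana ∩ Leo: 10:10-10:45, 11:10-13:20, 16:55-19:15.
Teo ∩ Finn ∩ Rina ∩ Idris ∩ Dana ∩ Leo ∩ Farrukh: 10:10-10:45, 11:10-13:20, 16:55-19:15.
Summing the common windows: 35 + 130 + 140 = 305 minutes.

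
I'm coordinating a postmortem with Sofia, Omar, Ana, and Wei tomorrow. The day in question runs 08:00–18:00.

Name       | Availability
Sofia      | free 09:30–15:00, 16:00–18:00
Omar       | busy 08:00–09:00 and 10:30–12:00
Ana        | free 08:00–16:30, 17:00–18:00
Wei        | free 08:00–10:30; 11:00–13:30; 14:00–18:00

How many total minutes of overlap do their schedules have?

300

Sofia free: 09:30-15:00, 16:00-18:00.
Omar free: 09:00-10:30, 12:00-18:00 (invert busy blocks within the working day).
Ana free: 08:00-16:30, 17:00-18:00.
Wei free: 08:00-10:30, 11:00-13:30, 14:00-18:00.
Sofia ∩ Omar: 09:30-10:30, 12:00-15:00, 16:00-18:00.
Sofia ∩ Omar ∩ Ana: 09:30-10:30, 12:00-15:00, 16:00-16:30, 17:00-18:00.
Sofia ∩ Omar ∩ Ana ∩ Wei: 09:30-10:30, 12:00-13:30, 14:00-15:00, 16:00-16:30, 17:00-18:00.
So the common availability across everyone is 09:30-10:30, 12:00-13:30, 14:00-15:00, 16:00-16:30, 17:00-18:00.
Summing the common windows: 60 + 90 + 60 + 30 + 60 = 300 minutes.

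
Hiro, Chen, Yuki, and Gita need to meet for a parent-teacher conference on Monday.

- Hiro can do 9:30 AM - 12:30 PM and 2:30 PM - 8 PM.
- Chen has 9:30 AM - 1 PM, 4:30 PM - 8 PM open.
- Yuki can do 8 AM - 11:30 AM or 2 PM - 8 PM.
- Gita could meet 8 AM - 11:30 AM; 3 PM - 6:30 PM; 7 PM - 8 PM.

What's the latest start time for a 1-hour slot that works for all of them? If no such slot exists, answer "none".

19:00

Hiro ∩ Chen: 09:30-12:30, 16:30-20:00.
Hiro ∩ Chen ∩ Yuki: 09:30-11:30, 16:30-20:00.
Hiro ∩ Chen ∩ Yuki ∩ Gita: 09:30-11:30, 16:30-18:30, 19:00-20:00.
The last common window of at least 60 minutes is 19:00-20:00; a 60-minute meeting can start as late as 19:00 and still end by 20:00.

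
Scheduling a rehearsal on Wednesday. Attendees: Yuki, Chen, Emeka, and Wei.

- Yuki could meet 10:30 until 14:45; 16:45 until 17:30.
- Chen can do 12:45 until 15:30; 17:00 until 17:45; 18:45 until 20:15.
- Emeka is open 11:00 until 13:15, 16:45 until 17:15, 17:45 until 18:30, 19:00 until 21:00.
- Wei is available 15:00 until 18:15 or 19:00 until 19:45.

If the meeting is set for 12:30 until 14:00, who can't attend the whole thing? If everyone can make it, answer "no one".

Yuki: free for 12:30-14:00. Chen: not fully free for 12:30-14:00. Emeka: not fully free for 12:30-14:00. Wei: not fully free for 12:30-14:00.

Chen, Emeka, Wei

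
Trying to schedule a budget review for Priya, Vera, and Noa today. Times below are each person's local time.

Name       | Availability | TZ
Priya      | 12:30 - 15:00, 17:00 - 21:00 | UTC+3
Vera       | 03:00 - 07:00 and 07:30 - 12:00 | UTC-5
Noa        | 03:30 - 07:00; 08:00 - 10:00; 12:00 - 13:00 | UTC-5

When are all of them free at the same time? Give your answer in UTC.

09:30-12:00, 14:00-15:00

Priya in UTC: 09:30-12:00, 14:00-18:00 (subtract 3h to convert from UTC+3).
Vera in UTC: 08:00-12:00, 12:30-17:00 (add 5h to convert from UTC-5).
Noa in UTC: 08:30-12:00, 13:00-15:00, 17:00-18:00 (add 5h to convert from UTC-5).
Priya ∩ Vera: 09:30-12:00, 14:00-17:00.
Priya ∩ Vera ∩ Noa: 09:30-12:00, 14:00-15:00.
So the common availability across everyone is 09:30-12:00, 14:00-15:00.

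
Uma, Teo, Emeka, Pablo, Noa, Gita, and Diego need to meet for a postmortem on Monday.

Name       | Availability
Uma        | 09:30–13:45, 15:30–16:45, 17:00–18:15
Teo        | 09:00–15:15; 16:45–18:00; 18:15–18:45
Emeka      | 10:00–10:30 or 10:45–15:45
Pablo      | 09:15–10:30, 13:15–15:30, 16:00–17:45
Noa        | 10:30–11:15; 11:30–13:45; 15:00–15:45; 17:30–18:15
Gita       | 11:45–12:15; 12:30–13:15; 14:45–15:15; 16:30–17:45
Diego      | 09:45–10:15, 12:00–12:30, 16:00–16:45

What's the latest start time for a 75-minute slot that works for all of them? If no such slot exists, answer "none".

none

Uma ∩ Teo: 09:30-13:45, 17:00-18:00.
Uma ∩ Teo ∩ Emeka: 10:00-10:30, 10:45-13:45.
Uma ∩ Teo ∩ Emeka ∩ Pablo: 10:00-10:30, 13:15-13:45.
Uma ∩ Teo ∩ Emeka ∩ Pablo ∩ Noa: 13:15-13:45.
Uma ∩ Teo ∩ Emeka ∩ Pablo ∩ Noa ∩ Gita: ∅.
Uma ∩ Teo ∩ Emeka ∩ Pablo ∩ Noa ∩ Gita ∩ Diego: ∅.
There is no time when everyone is free.
No common window is at least 75 minutes long.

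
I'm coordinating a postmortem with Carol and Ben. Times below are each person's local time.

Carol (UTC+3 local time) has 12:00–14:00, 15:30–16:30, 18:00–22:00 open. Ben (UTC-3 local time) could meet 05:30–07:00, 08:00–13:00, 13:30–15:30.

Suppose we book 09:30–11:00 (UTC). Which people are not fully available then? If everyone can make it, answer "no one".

Carol in UTC: 09:00-11:00, 12:30-13:30, 15:00-19:00 (subtract 3h to convert from UTC+3).
Ben in UTC: 08:30-10:00, 11:00-16:00, 16:30-18:30 (add 3h to convert from UTC-3).
Carol: free for 09:30-11:00. Ben: not fully free for 09:30-11:00.

Ben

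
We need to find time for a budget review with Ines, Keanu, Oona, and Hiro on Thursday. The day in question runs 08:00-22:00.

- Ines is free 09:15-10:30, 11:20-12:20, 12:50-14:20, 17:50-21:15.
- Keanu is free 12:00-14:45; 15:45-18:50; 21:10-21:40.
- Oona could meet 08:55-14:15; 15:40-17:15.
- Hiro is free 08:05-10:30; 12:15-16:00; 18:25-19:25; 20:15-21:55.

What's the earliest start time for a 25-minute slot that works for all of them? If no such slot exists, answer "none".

Ines ∩ Keanu: 12:00-12:20, 12:50-14:20, 17:50-18:50, 21:10-21:15.
Ines ∩ Keanu ∩ Oona: 12:00-12:20, 12:50-14:15.
Ines ∩ Keanu ∩ Oona ∩ Hiro: 12:15-12:20, 12:50-14:15.
The first common window of at least 25 minutes is 12:50-14:15, so the earliest start is 12:50.

12:50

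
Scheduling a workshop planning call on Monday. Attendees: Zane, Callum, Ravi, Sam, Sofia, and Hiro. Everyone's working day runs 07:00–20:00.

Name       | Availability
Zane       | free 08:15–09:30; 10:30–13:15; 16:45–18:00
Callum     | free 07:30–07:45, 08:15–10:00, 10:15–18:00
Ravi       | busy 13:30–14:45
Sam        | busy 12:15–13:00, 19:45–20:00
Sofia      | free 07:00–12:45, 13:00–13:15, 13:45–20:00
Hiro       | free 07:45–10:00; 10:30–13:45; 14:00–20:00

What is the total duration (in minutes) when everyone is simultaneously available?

Zane free: 08:15-09:30, 10:30-13:15, 16:45-18:00.
Callum free: 07:30-07:45, 08:15-10:00, 10:15-18:00.
Ravi free: 07:00-13:30, 14:45-20:00 (invert busy blocks within the working day).
Sam free: 07:00-12:15, 13:00-19:45 (invert busy blocks within the working day).
Sofia free: 07:00-12:45, 13:00-13:15, 13:45-20:00.
Hiro free: 07:45-10:00, 10:30-13:45, 14:00-20:00.
Zane ∩ Callum: 08:15-09:30, 10:30-13:15, 16:45-18:00.
Zane ∩ Callum ∩ Ravi: 08:15-09:30, 10:30-13:15, 16:45-18:00.
Zane ∩ Callum ∩ Ravi ∩ Sam: 08:15-09:30, 10:30-12:15, 13:00-13:15, 16:45-18:00.
Zane ∩ Callum ∩ Ravi ∩ Sam ∩ Sofia: 08:15-09:30, 10:30-12:15, 13:00-13:15, 16:45-18:00.
Zane ∩ Callum ∩ Ravi ∩ Sam ∩ Sofia ∩ Hiro: 08:15-09:30, 10:30-12:15, 13:00-13:15, 16:45-18:00.
So the common availability across everyone is 08:15-09:30, 10:30-12:15, 13:00-13:15, 16:45-18:00.
Summing the common windows: 75 + 105 + 15 + 75 = 270 minutes.

270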